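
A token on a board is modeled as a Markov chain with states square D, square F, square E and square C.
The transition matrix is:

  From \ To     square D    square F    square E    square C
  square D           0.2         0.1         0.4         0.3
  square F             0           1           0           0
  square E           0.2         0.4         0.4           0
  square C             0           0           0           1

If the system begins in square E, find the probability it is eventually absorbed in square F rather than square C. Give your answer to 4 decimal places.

Let h(s) be the probability of absorption at square F starting from transient state s. Then h(square F) = 1 and h(square C) = 0. By first-step analysis:
h(square D) = 0.2·h(square D) + 0.1·1 + 0.4·h(square E) + 0.3·0
h(square E) = 0.2·h(square D) + 0.4·1 + 0.4·h(square E)
Solving: h(square D) = 0.5500, h(square E) = 0.8500.
Starting from square E, the probability is 0.8500.

0.8500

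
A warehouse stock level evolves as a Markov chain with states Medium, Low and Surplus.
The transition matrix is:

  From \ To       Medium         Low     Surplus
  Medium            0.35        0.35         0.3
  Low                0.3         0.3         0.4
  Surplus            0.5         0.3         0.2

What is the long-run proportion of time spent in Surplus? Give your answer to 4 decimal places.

Let the stationary distribution be π with π = πP and π_1 + π_2 + π_3 = 1.
π_1 = 0.35·π_1 + 0.3·π_2 + 0.5·π_3
π_2 = 0.35·π_1 + 0.3·π_2 + 0.3·π_3
Solving with the normalization constraint gives π = (0.3793, 0.3190, 0.3017).
So the stationary probability of Surplus is 0.3017.

0.3017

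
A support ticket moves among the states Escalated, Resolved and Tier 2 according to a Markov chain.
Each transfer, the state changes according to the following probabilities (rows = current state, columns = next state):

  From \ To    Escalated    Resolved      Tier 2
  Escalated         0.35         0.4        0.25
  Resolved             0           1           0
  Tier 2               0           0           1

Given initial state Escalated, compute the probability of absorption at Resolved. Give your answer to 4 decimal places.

Let h(s) be the probability of absorption at Resolved starting from transient state s. Then h(Resolved) = 1 and h(Tier 2) = 0. By first-step analysis:
h(Escalated) = 0.35·h(Escalated) + 0.4·1 + 0.25·0
Solving: h(Escalated) = 0.6154.
Starting from Escalated, the probability is 0.6154.

0.6154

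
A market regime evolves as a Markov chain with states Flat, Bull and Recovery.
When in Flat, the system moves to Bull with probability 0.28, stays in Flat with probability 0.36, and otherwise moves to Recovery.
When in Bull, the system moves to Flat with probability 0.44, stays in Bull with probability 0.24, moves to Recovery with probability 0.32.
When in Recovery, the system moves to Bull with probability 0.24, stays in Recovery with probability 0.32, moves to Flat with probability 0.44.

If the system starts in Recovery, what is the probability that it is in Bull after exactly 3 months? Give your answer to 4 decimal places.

0.2562

Propagate the distribution vector 3 months from Recovery.
After 0 months: (0.0000, 0.0000, 1.0000)
After 1 month: (0.4400, 0.2400, 0.3200)
After 2 months: (0.4048, 0.2576, 0.3376)
After 3 months: (0.4076, 0.2562, 0.3362)
P(in Bull after 3 months) = 0.2562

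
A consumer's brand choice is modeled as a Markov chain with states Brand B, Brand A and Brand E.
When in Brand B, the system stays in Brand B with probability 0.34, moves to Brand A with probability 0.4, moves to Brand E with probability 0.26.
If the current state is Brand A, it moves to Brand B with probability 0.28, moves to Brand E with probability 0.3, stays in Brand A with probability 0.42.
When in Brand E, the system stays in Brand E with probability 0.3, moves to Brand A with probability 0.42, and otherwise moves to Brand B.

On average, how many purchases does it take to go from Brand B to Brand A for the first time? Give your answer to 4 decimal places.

Let t(s) be the expected number of purchases to first reach Brand A from state s, with t(Brand A) = 0. Conditioning on the first purchase:
t(Brand B) = 1 + 0.34·t(Brand B) + 0.26·t(Brand E)
t(Brand E) = 1 + 0.28·t(Brand B) + 0.3·t(Brand E)
Solving: t(Brand B) = 2.4666, t(Brand E) = 2.4152.
Expected purchases from Brand B to Brand A: 2.4666.

2.4666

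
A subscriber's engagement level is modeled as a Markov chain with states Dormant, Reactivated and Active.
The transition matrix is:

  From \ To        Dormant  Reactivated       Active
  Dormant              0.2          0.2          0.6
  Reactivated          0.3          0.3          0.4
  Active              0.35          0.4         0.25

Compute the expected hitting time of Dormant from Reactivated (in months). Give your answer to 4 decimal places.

Let t(s) be the expected number of months to first reach Dormant from state s, with t(Dormant) = 0. Conditioning on the first month:
t(Reactivated) = 1 + 0.3·t(Reactivated) + 0.4·t(Active)
t(Active) = 1 + 0.4·t(Reactivated) + 0.25·t(Active)
Solving: t(Reactivated) = 3.1507, t(Active) = 3.0137.
Expected months from Reactivated to Dormant: 3.1507.

3.1507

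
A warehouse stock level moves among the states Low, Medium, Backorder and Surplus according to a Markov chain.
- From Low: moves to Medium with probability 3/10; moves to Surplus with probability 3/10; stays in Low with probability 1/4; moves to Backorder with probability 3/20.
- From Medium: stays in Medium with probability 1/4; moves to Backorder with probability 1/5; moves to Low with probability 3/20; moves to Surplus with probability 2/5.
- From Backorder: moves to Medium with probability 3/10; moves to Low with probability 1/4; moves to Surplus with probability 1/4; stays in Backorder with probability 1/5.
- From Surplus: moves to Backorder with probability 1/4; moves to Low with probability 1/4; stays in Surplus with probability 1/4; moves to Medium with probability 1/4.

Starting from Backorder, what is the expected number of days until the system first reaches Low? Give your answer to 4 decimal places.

Let t(s) be the expected number of days to first reach Low from state s, with t(Low) = 0. Conditioning on the first day:
t(Medium) = 1 + 0.25·t(Medium) + 0.2·t(Backorder) + 0.4·t(Surplus)
t(Backorder) = 1 + 0.3·t(Medium) + 0.2·t(Backorder) + 0.25·t(Surplus)
t(Surplus) = 1 + 0.25·t(Medium) + 0.25·t(Backorder) + 0.25·t(Surplus)
Solving: t(Medium) = 4.9125, t(Backorder) = 4.4881, t(Surplus) = 4.4668.
Expected days from Backorder to Low: 4.4881.

4.4881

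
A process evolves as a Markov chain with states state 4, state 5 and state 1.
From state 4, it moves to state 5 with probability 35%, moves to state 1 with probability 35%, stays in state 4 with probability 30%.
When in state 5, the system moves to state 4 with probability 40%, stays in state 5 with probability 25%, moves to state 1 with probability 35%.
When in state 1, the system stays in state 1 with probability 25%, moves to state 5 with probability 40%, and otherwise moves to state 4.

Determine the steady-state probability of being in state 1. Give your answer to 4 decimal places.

0.3182

Let the stationary distribution be π with π = πP and π_1 + π_2 + π_3 = 1.
π_1 = 0.3·π_1 + 0.4·π_2 + 0.35·π_3
π_2 = 0.35·π_1 + 0.25·π_2 + 0.4·π_3
Solving with the normalization constraint gives π = (0.3492, 0.3326, 0.3182).
So the stationary probability of state 1 is 0.3182.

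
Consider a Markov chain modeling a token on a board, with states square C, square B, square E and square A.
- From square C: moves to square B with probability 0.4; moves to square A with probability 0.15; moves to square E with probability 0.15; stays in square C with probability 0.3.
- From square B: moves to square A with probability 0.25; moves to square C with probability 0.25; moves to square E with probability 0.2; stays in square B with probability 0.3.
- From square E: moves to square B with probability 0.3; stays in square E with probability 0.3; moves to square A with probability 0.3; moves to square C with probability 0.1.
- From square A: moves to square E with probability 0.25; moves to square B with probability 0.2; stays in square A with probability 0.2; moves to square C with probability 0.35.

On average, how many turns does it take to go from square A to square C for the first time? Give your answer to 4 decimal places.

Let t(s) be the expected number of turns to first reach square C from state s, with t(square C) = 0. Conditioning on the first turn:
t(square B) = 1 + 0.3·t(square B) + 0.2·t(square E) + 0.25·t(square A)
t(square E) = 1 + 0.3·t(square B) + 0.3·t(square E) + 0.3·t(square A)
t(square A) = 1 + 0.2·t(square B) + 0.25·t(square E) + 0.2·t(square A)
Solving: t(square B) = 4.1750, t(square E) = 4.8505, t(square A) = 3.8095.
Expected turns from square A to square C: 3.8095.

3.8095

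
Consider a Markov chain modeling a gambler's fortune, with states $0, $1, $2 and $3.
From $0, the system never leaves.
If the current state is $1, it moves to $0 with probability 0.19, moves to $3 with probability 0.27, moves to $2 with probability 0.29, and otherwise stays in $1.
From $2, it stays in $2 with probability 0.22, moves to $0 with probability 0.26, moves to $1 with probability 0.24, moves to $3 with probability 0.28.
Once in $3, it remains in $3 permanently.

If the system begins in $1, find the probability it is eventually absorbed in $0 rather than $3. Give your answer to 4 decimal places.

0.4338

Let h(s) be the probability of absorption at $0 starting from transient state s. Then h($0) = 1 and h($3) = 0. By first-step analysis:
h($1) = 0.19·1 + 0.25·h($1) + 0.29·h($2) + 0.27·0
h($2) = 0.26·1 + 0.24·h($1) + 0.22·h($2) + 0.28·0
Solving: h($1) = 0.4338, h($2) = 0.4668.
Starting from $1, the probability is 0.4338.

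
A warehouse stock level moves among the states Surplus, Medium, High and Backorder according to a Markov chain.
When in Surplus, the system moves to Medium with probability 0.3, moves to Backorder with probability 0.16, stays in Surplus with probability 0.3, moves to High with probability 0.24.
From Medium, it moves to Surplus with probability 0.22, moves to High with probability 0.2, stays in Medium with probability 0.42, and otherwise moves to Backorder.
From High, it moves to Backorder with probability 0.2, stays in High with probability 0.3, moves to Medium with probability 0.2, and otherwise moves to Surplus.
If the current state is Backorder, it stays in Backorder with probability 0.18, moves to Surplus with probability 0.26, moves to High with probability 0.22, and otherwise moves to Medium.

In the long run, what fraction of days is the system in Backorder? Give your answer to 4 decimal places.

Let the stationary distribution be π with π = πP and π_1 + π_2 + π_3 + π_4 = 1.
π_1 = 0.3·π_1 + 0.22·π_2 + 0.3·π_3 + 0.26·π_4
π_2 = 0.3·π_1 + 0.42·π_2 + 0.2·π_3 + 0.34·π_4
π_3 = 0.24·π_1 + 0.2·π_2 + 0.3·π_3 + 0.22·π_4
Solving with the normalization constraint gives π = (0.2673, 0.3217, 0.2379, 0.1730).
So the stationary probability of Backorder is 0.1730.

0.1730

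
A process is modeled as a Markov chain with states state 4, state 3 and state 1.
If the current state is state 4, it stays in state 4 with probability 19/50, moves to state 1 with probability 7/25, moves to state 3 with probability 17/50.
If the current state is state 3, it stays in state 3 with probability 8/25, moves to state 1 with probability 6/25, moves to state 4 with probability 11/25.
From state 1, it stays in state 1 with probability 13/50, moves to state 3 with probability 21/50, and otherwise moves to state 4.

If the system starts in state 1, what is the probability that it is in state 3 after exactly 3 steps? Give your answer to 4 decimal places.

0.3536

Propagate the distribution vector 3 steps from state 1.
After 0 steps: (0.0000, 0.0000, 1.0000)
After 1 step: (0.3200, 0.4200, 0.2600)
After 2 steps: (0.3896, 0.3524, 0.2580)
After 3 steps: (0.3857, 0.3536, 0.2607)
P(in state 3 after 3 steps) = 0.3536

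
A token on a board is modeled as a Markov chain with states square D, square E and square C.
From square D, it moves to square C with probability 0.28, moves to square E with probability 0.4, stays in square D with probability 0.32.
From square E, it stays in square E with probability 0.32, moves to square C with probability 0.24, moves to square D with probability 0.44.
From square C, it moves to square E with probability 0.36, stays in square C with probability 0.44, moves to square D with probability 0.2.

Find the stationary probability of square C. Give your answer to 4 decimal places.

Let the stationary distribution be π with π = πP and π_1 + π_2 + π_3 = 1.
π_1 = 0.32·π_1 + 0.44·π_2 + 0.2·π_3
π_2 = 0.4·π_1 + 0.32·π_2 + 0.36·π_3
Solving with the normalization constraint gives π = (0.3251, 0.3587, 0.3163).
So the stationary probability of square C is 0.3163.

0.3163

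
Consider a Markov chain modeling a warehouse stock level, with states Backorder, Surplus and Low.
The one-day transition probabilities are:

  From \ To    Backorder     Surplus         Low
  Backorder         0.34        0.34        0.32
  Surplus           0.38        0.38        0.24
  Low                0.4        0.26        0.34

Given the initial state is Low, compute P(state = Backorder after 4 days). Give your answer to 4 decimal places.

Propagate the distribution vector 4 days from Low.
After 0 days: (0.0000, 0.0000, 1.0000)
After 1 day: (0.4000, 0.2600, 0.3400)
After 2 days: (0.3708, 0.3232, 0.3060)
After 3 days: (0.3713, 0.3284, 0.3003)
After 4 days: (0.3712, 0.3291, 0.2997)
P(in Backorder after 4 days) = 0.3712

0.3712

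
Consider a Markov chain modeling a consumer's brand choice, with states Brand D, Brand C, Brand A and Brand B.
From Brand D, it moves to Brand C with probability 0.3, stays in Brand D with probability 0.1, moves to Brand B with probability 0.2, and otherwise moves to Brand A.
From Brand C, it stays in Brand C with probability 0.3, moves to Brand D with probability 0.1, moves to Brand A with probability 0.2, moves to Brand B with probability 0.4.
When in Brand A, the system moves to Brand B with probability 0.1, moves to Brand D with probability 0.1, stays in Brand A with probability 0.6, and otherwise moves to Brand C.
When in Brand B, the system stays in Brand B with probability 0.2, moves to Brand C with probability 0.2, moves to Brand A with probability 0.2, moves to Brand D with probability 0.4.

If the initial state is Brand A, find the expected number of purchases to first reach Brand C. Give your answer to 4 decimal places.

Let t(s) be the expected number of purchases to first reach Brand C from state s, with t(Brand C) = 0. Conditioning on the first purchase:
t(Brand D) = 1 + 0.1·t(Brand D) + 0.4·t(Brand A) + 0.2·t(Brand B)
t(Brand A) = 1 + 0.1·t(Brand D) + 0.6·t(Brand A) + 0.1·t(Brand B)
t(Brand B) = 1 + 0.4·t(Brand D) + 0.2·t(Brand A) + 0.2·t(Brand B)
Solving: t(Brand D) = 4.1935, t(Brand A) = 4.6774, t(Brand B) = 4.5161.
Expected purchases from Brand A to Brand C: 4.6774.

4.6774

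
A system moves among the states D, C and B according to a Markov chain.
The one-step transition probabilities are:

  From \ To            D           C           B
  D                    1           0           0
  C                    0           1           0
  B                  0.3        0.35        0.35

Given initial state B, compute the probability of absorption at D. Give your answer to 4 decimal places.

0.4615

Let h(s) be the probability of absorption at D starting from transient state s. Then h(D) = 1 and h(C) = 0. By first-step analysis:
h(B) = 0.3·1 + 0.35·0 + 0.35·h(B)
Solving: h(B) = 0.4615.
Starting from B, the probability is 0.4615.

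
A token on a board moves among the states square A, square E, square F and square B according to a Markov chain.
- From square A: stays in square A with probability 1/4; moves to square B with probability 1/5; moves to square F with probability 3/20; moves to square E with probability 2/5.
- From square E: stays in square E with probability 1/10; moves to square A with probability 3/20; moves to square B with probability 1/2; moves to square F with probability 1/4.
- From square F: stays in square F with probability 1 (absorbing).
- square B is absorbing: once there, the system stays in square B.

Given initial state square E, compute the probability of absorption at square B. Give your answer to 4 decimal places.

0.6585

Let h(s) be the probability of absorption at square B starting from transient state s. Then h(square B) = 1 and h(square F) = 0. By first-step analysis:
h(square A) = 0.25·h(square A) + 0.4·h(square E) + 0.15·0 + 0.2·1
h(square E) = 0.15·h(square A) + 0.1·h(square E) + 0.25·0 + 0.5·1
Solving: h(square A) = 0.6179, h(square E) = 0.6585.
Starting from square E, the probability is 0.6585.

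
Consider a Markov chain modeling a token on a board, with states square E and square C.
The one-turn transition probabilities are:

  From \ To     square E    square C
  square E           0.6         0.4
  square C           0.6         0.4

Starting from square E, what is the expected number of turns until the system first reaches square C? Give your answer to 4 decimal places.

2.5000

Let t(s) be the expected number of turns to first reach square C from state s, with t(square C) = 0. Conditioning on the first turn:
t(square E) = 1 + 0.6·t(square E)
Solving: t(square E) = 2.5000.
Expected turns from square E to square C: 2.5000.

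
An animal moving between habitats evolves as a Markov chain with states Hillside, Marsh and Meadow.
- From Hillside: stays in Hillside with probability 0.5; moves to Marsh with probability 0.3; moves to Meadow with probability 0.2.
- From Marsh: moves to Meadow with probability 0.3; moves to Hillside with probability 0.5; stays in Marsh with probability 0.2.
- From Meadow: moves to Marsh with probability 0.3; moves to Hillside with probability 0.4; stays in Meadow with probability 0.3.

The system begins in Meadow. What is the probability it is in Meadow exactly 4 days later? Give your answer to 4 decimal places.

0.2526

Propagate the distribution vector 4 days from Meadow.
After 0 days: (0.0000, 0.0000, 1.0000)
After 1 day: (0.4000, 0.3000, 0.3000)
After 2 days: (0.4700, 0.2700, 0.2600)
After 3 days: (0.4740, 0.2730, 0.2530)
After 4 days: (0.4747, 0.2727, 0.2526)
P(in Meadow after 4 days) = 0.2526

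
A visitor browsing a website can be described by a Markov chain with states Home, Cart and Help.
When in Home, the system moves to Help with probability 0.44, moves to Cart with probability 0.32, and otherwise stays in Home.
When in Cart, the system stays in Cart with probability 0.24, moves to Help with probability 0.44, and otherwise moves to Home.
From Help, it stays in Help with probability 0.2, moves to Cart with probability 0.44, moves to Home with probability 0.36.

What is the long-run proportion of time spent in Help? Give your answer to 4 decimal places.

Let the stationary distribution be π with π = πP and π_1 + π_2 + π_3 = 1.
π_1 = 0.24·π_1 + 0.32·π_2 + 0.36·π_3
π_2 = 0.32·π_1 + 0.24·π_2 + 0.44·π_3
Solving with the normalization constraint gives π = (0.3094, 0.3357, 0.3548).
So the stationary probability of Help is 0.3548.

0.3548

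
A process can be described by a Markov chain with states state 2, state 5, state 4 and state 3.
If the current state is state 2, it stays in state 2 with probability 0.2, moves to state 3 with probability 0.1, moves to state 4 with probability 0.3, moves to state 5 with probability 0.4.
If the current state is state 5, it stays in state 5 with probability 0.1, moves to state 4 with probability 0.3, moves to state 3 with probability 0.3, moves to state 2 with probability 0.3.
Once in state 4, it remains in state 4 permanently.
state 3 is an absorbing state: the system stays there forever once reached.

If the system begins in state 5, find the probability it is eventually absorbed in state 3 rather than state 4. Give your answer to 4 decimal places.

0.4500

Let h(s) be the probability of absorption at state 3 starting from transient state s. Then h(state 3) = 1 and h(state 4) = 0. By first-step analysis:
h(state 2) = 0.2·h(state 2) + 0.4·h(state 5) + 0.3·0 + 0.1·1
h(state 5) = 0.3·h(state 2) + 0.1·h(state 5) + 0.3·0 + 0.3·1
Solving: h(state 2) = 0.3500, h(state 5) = 0.4500.
Starting from state 5, the probability is 0.4500.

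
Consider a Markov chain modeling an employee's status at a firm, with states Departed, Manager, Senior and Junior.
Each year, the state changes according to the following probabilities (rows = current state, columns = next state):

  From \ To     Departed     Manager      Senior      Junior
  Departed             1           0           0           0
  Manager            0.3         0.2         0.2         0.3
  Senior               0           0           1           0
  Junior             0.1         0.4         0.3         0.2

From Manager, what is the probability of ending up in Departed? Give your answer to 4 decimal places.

0.5192

Let h(s) be the probability of absorption at Departed starting from transient state s. Then h(Departed) = 1 and h(Senior) = 0. By first-step analysis:
h(Manager) = 0.3·1 + 0.2·h(Manager) + 0.2·0 + 0.3·h(Junior)
h(Junior) = 0.1·1 + 0.4·h(Manager) + 0.3·0 + 0.2·h(Junior)
Solving: h(Manager) = 0.5192, h(Junior) = 0.3846.
Starting from Manager, the probability is 0.5192.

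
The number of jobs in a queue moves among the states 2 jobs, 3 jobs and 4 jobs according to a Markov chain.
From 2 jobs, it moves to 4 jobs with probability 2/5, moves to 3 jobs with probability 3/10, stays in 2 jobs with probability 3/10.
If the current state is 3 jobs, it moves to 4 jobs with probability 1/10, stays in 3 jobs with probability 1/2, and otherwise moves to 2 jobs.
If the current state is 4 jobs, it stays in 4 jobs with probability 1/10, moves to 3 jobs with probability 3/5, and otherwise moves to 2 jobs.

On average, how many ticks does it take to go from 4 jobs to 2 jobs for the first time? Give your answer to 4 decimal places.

Let t(s) be the expected number of ticks to first reach 2 jobs from state s, with t(2 jobs) = 0. Conditioning on the first tick:
t(3 jobs) = 1 + 0.5·t(3 jobs) + 0.1·t(4 jobs)
t(4 jobs) = 1 + 0.6·t(3 jobs) + 0.1·t(4 jobs)
Solving: t(3 jobs) = 2.5641, t(4 jobs) = 2.8205.
Expected ticks from 4 jobs to 2 jobs: 2.8205.

2.8205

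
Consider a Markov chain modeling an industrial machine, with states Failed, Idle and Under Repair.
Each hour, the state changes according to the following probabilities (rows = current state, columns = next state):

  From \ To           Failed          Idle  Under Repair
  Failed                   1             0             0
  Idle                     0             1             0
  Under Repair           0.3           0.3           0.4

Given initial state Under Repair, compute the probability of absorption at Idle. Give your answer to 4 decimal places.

Let h(s) be the probability of absorption at Idle starting from transient state s. Then h(Idle) = 1 and h(Failed) = 0. By first-step analysis:
h(Under Repair) = 0.3·0 + 0.3·1 + 0.4·h(Under Repair)
Solving: h(Under Repair) = 0.5000.
Starting from Under Repair, the probability is 0.5000.

0.5000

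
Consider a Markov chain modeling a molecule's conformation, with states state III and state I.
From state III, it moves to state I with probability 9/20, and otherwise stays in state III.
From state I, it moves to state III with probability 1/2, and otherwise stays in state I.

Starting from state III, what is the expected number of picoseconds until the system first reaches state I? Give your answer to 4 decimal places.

2.2222

Let t(s) be the expected number of picoseconds to first reach state I from state s, with t(state I) = 0. Conditioning on the first picosecond:
t(state III) = 1 + 0.55·t(state III)
Solving: t(state III) = 2.2222.
Expected picoseconds from state III to state I: 2.2222.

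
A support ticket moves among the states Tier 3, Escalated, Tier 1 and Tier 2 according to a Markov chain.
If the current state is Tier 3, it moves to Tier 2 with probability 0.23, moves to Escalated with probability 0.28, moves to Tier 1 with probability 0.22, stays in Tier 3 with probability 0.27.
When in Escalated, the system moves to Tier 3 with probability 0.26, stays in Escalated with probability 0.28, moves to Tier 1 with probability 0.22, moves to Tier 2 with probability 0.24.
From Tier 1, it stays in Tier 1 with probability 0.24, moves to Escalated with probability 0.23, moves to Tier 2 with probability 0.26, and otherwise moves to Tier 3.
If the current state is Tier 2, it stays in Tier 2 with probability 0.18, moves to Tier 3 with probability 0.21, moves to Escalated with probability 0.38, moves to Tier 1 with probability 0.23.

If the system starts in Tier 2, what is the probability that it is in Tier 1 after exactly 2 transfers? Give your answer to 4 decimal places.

0.2264

Propagate the distribution vector 2 transfers from Tier 2.
After 0 transfers: (0.0000, 0.0000, 0.0000, 1.0000)
After 1 transfer: (0.2100, 0.3800, 0.2300, 0.1800)
After 2 transfers: (0.2554, 0.2865, 0.2264, 0.2317)
P(in Tier 1 after 2 transfers) = 0.2264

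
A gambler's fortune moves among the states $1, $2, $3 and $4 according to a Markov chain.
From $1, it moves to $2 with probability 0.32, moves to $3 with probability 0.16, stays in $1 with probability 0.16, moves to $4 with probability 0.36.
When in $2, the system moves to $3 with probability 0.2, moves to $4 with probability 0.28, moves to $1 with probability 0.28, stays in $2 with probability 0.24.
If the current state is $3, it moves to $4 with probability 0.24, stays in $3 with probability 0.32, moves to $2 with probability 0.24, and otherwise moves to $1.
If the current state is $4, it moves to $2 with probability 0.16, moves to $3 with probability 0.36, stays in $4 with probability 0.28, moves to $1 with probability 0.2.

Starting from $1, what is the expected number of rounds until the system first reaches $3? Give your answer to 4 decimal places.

Let t(s) be the expected number of rounds to first reach $3 from state s, with t($3) = 0. Conditioning on the first round:
t($1) = 1 + 0.16·t($1) + 0.32·t($2) + 0.36·t($4)
t($2) = 1 + 0.28·t($1) + 0.24·t($2) + 0.28·t($4)
t($4) = 1 + 0.2·t($1) + 0.16·t($2) + 0.28·t($4)
Solving: t($1) = 4.2927, t($2) = 4.1915, t($4) = 3.5127.
Expected rounds from $1 to $3: 4.2927.

4.2927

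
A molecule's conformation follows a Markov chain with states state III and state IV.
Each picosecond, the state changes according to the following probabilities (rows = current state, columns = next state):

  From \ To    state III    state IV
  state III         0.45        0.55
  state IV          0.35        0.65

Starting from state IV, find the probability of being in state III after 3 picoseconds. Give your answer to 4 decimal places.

Propagate the distribution vector 3 picoseconds from state IV.
After 0 picoseconds: (0.0000, 1.0000)
After 1 picosecond: (0.3500, 0.6500)
After 2 picoseconds: (0.3850, 0.6150)
After 3 picoseconds: (0.3885, 0.6115)
P(in state III after 3 picoseconds) = 0.3885

0.3885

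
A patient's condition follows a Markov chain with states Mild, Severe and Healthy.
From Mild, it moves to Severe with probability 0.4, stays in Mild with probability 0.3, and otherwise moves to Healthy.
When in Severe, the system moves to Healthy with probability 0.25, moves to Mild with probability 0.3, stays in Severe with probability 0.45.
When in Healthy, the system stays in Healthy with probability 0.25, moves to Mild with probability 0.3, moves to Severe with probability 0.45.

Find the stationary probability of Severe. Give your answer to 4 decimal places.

0.4350

Let the stationary distribution be π with π = πP and π_1 + π_2 + π_3 = 1.
π_1 = 0.3·π_1 + 0.3·π_2 + 0.3·π_3
π_2 = 0.4·π_1 + 0.45·π_2 + 0.45·π_3
Solving with the normalization constraint gives π = (0.3000, 0.4350, 0.2650).
So the stationary probability of Severe is 0.4350.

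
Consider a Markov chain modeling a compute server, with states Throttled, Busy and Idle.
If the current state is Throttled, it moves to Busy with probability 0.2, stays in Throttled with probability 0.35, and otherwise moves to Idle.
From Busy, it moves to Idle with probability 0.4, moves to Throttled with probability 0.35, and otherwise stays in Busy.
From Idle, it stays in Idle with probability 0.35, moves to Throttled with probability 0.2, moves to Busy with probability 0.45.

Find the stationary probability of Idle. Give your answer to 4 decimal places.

Let the stationary distribution be π with π = πP and π_1 + π_2 + π_3 = 1.
π_1 = 0.35·π_1 + 0.35·π_2 + 0.2·π_3
π_2 = 0.2·π_1 + 0.25·π_2 + 0.45·π_3
Solving with the normalization constraint gives π = (0.2908, 0.3144, 0.3948).
So the stationary probability of Idle is 0.3948.

0.3948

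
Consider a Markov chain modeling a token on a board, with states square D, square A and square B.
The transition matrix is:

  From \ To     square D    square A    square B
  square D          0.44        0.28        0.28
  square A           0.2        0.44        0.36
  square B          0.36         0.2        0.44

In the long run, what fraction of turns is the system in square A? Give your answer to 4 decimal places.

Let the stationary distribution be π with π = πP and π_1 + π_2 + π_3 = 1.
π_1 = 0.44·π_1 + 0.2·π_2 + 0.36·π_3
π_2 = 0.28·π_1 + 0.44·π_2 + 0.2·π_3
Solving with the normalization constraint gives π = (0.3393, 0.2989, 0.3618).
So the stationary probability of square A is 0.2989.

0.2989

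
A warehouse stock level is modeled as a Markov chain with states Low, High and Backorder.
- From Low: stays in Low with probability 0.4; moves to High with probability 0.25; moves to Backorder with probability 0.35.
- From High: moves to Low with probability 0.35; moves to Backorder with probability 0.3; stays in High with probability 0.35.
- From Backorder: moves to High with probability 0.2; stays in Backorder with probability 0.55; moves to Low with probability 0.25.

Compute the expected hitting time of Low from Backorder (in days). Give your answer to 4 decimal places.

3.6559

Let t(s) be the expected number of days to first reach Low from state s, with t(Low) = 0. Conditioning on the first day:
t(High) = 1 + 0.35·t(High) + 0.3·t(Backorder)
t(Backorder) = 1 + 0.2·t(High) + 0.55·t(Backorder)
Solving: t(High) = 3.2258, t(Backorder) = 3.6559.
Expected days from Backorder to Low: 3.6559.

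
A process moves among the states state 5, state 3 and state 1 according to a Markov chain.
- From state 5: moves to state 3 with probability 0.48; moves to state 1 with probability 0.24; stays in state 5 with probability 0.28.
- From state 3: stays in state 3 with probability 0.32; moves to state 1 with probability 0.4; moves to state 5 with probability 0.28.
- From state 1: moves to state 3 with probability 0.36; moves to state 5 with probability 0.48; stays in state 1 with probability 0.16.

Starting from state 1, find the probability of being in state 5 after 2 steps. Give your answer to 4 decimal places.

0.3120

Sum over the intermediate state after 1 step:
P = P(state 1→state 5)·P(state 5→state 5) + P(state 1→state 3)·P(state 3→state 5) + P(state 1→state 1)·P(state 1→state 5)
  = 0.48×0.28 + 0.36×0.28 + 0.16×0.48
  = 0.1344 + 0.1008 + 0.0768 = 0.3120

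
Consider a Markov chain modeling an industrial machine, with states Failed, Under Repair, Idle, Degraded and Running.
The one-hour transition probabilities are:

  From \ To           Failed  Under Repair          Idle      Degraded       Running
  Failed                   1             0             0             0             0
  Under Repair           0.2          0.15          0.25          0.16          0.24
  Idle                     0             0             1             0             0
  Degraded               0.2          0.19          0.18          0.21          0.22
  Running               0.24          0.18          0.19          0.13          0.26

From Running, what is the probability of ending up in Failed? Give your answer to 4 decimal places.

0.5328

Let h(s) be the probability of absorption at Failed starting from transient state s. Then h(Failed) = 1 and h(Idle) = 0. By first-step analysis:
h(Under Repair) = 0.2·1 + 0.15·h(Under Repair) + 0.25·0 + 0.16·h(Degraded) + 0.24·h(Running)
h(Degraded) = 0.2·1 + 0.19·h(Under Repair) + 0.18·0 + 0.21·h(Degraded) + 0.22·h(Running)
h(Running) = 0.24·1 + 0.18·h(Under Repair) + 0.19·0 + 0.13·h(Degraded) + 0.26·h(Running)
Solving: h(Under Repair) = 0.4832, h(Degraded) = 0.5178, h(Running) = 0.5328.
Starting from Running, the probability is 0.5328.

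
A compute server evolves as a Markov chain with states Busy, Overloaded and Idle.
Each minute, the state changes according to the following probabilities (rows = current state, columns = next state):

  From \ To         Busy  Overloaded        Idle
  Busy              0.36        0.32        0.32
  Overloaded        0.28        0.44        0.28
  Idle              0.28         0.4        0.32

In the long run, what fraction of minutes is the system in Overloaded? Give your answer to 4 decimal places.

0.3913

Let the stationary distribution be π with π = πP and π_1 + π_2 + π_3 = 1.
π_1 = 0.36·π_1 + 0.28·π_2 + 0.28·π_3
π_2 = 0.32·π_1 + 0.44·π_2 + 0.4·π_3
Solving with the normalization constraint gives π = (0.3043, 0.3913, 0.3043).
So the stationary probability of Overloaded is 0.3913.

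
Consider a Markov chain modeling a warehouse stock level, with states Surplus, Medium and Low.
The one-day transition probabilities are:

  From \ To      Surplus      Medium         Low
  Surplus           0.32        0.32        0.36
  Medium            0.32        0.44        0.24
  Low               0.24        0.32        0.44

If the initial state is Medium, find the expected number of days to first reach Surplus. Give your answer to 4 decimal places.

Let t(s) be the expected number of days to first reach Surplus from state s, with t(Surplus) = 0. Conditioning on the first day:
t(Medium) = 1 + 0.44·t(Medium) + 0.24·t(Low)
t(Low) = 1 + 0.32·t(Medium) + 0.44·t(Low)
Solving: t(Medium) = 3.3784, t(Low) = 3.7162.
Expected days from Medium to Surplus: 3.3784.

3.3784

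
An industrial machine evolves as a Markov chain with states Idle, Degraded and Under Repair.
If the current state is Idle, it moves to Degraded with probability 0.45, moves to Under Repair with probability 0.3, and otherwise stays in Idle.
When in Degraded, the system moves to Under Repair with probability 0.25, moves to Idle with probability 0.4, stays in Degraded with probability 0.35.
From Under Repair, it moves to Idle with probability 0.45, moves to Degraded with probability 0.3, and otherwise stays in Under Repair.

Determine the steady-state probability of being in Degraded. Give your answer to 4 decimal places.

Let the stationary distribution be π with π = πP and π_1 + π_2 + π_3 = 1.
π_1 = 0.25·π_1 + 0.4·π_2 + 0.45·π_3
π_2 = 0.45·π_1 + 0.35·π_2 + 0.3·π_3
Solving with the normalization constraint gives π = (0.3595, 0.3725, 0.2680).
So the stationary probability of Degraded is 0.3725.

0.3725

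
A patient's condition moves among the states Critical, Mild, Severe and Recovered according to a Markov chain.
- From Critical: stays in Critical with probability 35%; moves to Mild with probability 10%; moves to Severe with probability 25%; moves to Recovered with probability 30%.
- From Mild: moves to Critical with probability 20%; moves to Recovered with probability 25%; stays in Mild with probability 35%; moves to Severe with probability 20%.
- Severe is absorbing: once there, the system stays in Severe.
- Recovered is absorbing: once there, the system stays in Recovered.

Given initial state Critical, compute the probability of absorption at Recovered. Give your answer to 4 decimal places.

0.5466

Let h(s) be the probability of absorption at Recovered starting from transient state s. Then h(Recovered) = 1 and h(Severe) = 0. By first-step analysis:
h(Critical) = 0.35·h(Critical) + 0.1·h(Mild) + 0.25·0 + 0.3·1
h(Mild) = 0.2·h(Critical) + 0.35·h(Mild) + 0.2·0 + 0.25·1
Solving: h(Critical) = 0.5466, h(Mild) = 0.5528.
Starting from Critical, the probability is 0.5466.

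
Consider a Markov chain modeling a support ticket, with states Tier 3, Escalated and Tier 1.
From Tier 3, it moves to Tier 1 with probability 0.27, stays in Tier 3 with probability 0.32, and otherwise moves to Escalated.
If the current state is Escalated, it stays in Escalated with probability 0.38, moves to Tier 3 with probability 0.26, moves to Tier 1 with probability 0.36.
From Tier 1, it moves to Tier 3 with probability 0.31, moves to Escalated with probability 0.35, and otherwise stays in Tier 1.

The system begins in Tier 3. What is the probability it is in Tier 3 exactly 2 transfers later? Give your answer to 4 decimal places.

Sum over the intermediate state after 1 transfer:
P = P(Tier 3→Tier 3)·P(Tier 3→Tier 3) + P(Tier 3→Escalated)·P(Escalated→Tier 3) + P(Tier 3→Tier 1)·P(Tier 1→Tier 3)
  = 0.32×0.32 + 0.41×0.26 + 0.27×0.31
  = 0.1024 + 0.1066 + 0.0837 = 0.2927

0.2927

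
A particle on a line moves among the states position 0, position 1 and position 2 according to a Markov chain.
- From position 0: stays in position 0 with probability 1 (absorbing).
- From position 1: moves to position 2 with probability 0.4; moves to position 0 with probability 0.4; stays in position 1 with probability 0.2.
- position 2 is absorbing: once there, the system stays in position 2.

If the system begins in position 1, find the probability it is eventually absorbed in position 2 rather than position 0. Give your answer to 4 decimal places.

Let h(s) be the probability of absorption at position 2 starting from transient state s. Then h(position 2) = 1 and h(position 0) = 0. By first-step analysis:
h(position 1) = 0.4·0 + 0.2·h(position 1) + 0.4·1
Solving: h(position 1) = 0.5000.
Starting from position 1, the probability is 0.5000.

0.5000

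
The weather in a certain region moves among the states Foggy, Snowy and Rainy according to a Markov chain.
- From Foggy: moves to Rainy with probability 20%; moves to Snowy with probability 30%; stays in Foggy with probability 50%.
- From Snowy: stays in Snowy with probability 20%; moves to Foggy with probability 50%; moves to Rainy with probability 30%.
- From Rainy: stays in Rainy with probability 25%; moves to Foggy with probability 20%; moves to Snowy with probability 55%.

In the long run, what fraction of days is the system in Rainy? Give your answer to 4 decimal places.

Let the stationary distribution be π with π = πP and π_1 + π_2 + π_3 = 1.
π_1 = 0.5·π_1 + 0.5·π_2 + 0.2·π_3
π_2 = 0.3·π_1 + 0.2·π_2 + 0.55·π_3
Solving with the normalization constraint gives π = (0.4265, 0.3284, 0.2451).
So the stationary probability of Rainy is 0.2451.

0.2451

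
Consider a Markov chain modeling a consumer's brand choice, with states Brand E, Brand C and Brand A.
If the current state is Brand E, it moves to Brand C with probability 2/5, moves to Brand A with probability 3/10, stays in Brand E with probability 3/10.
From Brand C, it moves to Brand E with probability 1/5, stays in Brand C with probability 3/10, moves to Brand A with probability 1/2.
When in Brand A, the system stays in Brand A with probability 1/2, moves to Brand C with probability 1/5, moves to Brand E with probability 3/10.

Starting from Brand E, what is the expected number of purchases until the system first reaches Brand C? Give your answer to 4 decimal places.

Let t(s) be the expected number of purchases to first reach Brand C from state s, with t(Brand C) = 0. Conditioning on the first purchase:
t(Brand E) = 1 + 0.3·t(Brand E) + 0.3·t(Brand A)
t(Brand A) = 1 + 0.3·t(Brand E) + 0.5·t(Brand A)
Solving: t(Brand E) = 3.0769, t(Brand A) = 3.8462.
Expected purchases from Brand E to Brand C: 3.0769.

3.0769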